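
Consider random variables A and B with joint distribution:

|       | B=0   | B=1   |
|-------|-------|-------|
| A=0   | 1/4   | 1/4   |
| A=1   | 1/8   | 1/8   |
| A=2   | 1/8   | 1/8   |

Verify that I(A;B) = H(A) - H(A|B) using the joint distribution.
Left side, from I(A;B) = H(A) + H(B) - H(A,B):
Marginal P(A) (row sums):
  P(A=0) = 1/4 + 1/4 = 1/2
  P(A=1) = 1/8 + 1/8 = 1/4
  P(A=2) = 1/8 + 1/8 = 1/4
Marginal P(B) (column sums):
  P(B=0) = 1/4 + 1/8 + 1/8 = 1/2
  P(B=1) = 1/4 + 1/8 + 1/8 = 1/2

H(A) = -[(1/2)·log₂(1/2) + (1/4)·log₂(1/4) + (1/4)·log₂(1/4)]
  = 0.5000 + 0.5000 + 0.5000
  = 1.5000 bits
H(B) = -[(1/2)·log₂(1/2) + (1/2)·log₂(1/2)]
  = 0.5000 + 0.5000
  = 1.0000 bits
H(A,B) = -[(1/4)·log₂(1/4) + (1/4)·log₂(1/4) + (1/8)·log₂(1/8) + (1/8)·log₂(1/8) + (1/8)·log₂(1/8) + (1/8)·log₂(1/8)]
  = 0.5000 + 0.5000 + 0.3750 + 0.3750 + 0.3750 + 0.3750
  = 2.5000 bits

I(A;B) = H(A) + H(B) - H(A,B)
  = 1.5000 + 1.0000 - 2.5000
  = 0.0000 bits

Right side, with H(A|B) computed directly from the conditional probabilities:
H(A|B) = -Σ P(A,B)·log₂ P(A|B), where P(A|B) = P(A,B) / P(B)
  (A=0,B=0): P(A|B) = (1/4)/(1/2) = 1/2;  -(1/4)·log₂(1/2) = 0.2500
  (A=0,B=1): P(A|B) = (1/4)/(1/2) = 1/2;  -(1/4)·log₂(1/2) = 0.2500
  (A=1,B=0): P(A|B) = (1/8)/(1/2) = 1/4;  -(1/8)·log₂(1/4) = 0.2500
  (A=1,B=1): P(A|B) = (1/8)/(1/2) = 1/4;  -(1/8)·log₂(1/4) = 0.2500
  (A=2,B=0): P(A|B) = (1/8)/(1/2) = 1/4;  -(1/8)·log₂(1/4) = 0.2500
  (A=2,B=1): P(A|B) = (1/8)/(1/2) = 1/4;  -(1/8)·log₂(1/4) = 0.2500
H(A|B) = 0.2500 + 0.2500 + 0.2500 + 0.2500 + 0.2500 + 0.2500
  = 1.5000 bits
H(A) - H(A|B) = 1.5000 - 1.5000 = 0.0000 bits

Both sides equal 0.0000 bits, so I(A;B) = H(A) - H(A|B) ✓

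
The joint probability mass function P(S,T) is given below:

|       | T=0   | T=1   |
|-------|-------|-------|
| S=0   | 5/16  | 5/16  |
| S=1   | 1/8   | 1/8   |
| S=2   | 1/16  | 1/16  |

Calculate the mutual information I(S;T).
Marginal P(S) (row sums):
  P(S=0) = 5/16 + 5/16 = 5/8
  P(S=1) = 1/8 + 1/8 = 1/4
  P(S=2) = 1/16 + 1/16 = 1/8
Marginal P(T) (column sums):
  P(T=0) = 5/16 + 1/8 + 1/16 = 1/2
  P(T=1) = 5/16 + 1/8 + 1/16 = 1/2

H(S) = -[(5/8)·log₂(5/8) + (1/4)·log₂(1/4) + (1/8)·log₂(1/8)]
  = 0.4238 + 0.5000 + 0.3750
  = 1.2988 bits
H(T) = -[(1/2)·log₂(1/2) + (1/2)·log₂(1/2)]
  = 0.5000 + 0.5000
  = 1.0000 bits
H(S,T) = -[(5/16)·log₂(5/16) + (5/16)·log₂(5/16) + (1/8)·log₂(1/8) + (1/8)·log₂(1/8) + (1/16)·log₂(1/16) + (1/16)·log₂(1/16)]
  = 0.5244 + 0.5244 + 0.3750 + 0.3750 + 0.2500 + 0.2500
  = 2.2988 bits

I(S;T) = H(S) + H(T) - H(S,T)
  = 1.2988 + 1.0000 - 2.2988
  = 0.0000 bits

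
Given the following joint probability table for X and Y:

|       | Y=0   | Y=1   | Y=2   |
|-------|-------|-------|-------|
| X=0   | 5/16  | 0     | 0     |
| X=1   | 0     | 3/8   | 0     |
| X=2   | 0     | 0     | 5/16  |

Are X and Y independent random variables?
Marginal P(X) (row sums):
  P(X=0) = 5/16 + 0 + 0 = 5/16
  P(X=1) = 0 + 3/8 + 0 = 3/8
  P(X=2) = 0 + 0 + 5/16 = 5/16
Marginal P(Y) (column sums):
  P(Y=0) = 5/16 + 0 + 0 = 5/16
  P(Y=1) = 0 + 3/8 + 0 = 3/8
  P(Y=2) = 0 + 0 + 5/16 = 5/16

X and Y are independent iff P(X=i,Y=j) = P(X=i)·P(Y=j) for every cell.
  P(X=0)·P(Y=0) = 5/16 × 5/16 = 25/256, but P(X=0,Y=0) = 5/16 ✗

No, X and Y are not independent. Quantitatively, I(X;Y) > 0:

H(X) = -[(5/16)·log₂(5/16) + (3/8)·log₂(3/8) + (5/16)·log₂(5/16)]
  = 0.5244 + 0.5306 + 0.5244
  = 1.5794 bits
H(Y) = -[(5/16)·log₂(5/16) + (3/8)·log₂(3/8) + (5/16)·log₂(5/16)]
  = 0.5244 + 0.5306 + 0.5244
  = 1.5794 bits
H(X,Y) = -[(5/16)·log₂(5/16) + (3/8)·log₂(3/8) + (5/16)·log₂(5/16)]
  = 0.5244 + 0.5306 + 0.5244
  = 1.5794 bits
I(X;Y) = H(X) + H(Y) - H(X,Y) = 1.5794 + 1.5794 - 1.5794 = 1.5794 bits > 0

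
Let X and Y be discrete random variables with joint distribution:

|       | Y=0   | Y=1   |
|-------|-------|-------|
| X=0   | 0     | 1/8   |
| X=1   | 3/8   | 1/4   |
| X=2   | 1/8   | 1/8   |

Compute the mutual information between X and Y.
Marginal P(X) (row sums):
  P(X=0) = 0 + 1/8 = 1/8
  P(X=1) = 3/8 + 1/4 = 5/8
  P(X=2) = 1/8 + 1/8 = 1/4
Marginal P(Y) (column sums):
  P(Y=0) = 0 + 3/8 + 1/8 = 1/2
  P(Y=1) = 1/8 + 1/4 + 1/8 = 1/2

H(X) = -[(1/8)·log₂(1/8) + (5/8)·log₂(5/8) + (1/4)·log₂(1/4)]
  = 0.3750 + 0.4238 + 0.5000
  = 1.2988 bits
H(Y) = -[(1/2)·log₂(1/2) + (1/2)·log₂(1/2)]
  = 0.5000 + 0.5000
  = 1.0000 bits
H(X,Y) = -[(1/8)·log₂(1/8) + (3/8)·log₂(3/8) + (1/4)·log₂(1/4) + (1/8)·log₂(1/8) + (1/8)·log₂(1/8)]
  = 0.3750 + 0.5306 + 0.5000 + 0.3750 + 0.3750
  = 2.1556 bits

I(X;Y) = H(X) + H(Y) - H(X,Y)
  = 1.2988 + 1.0000 - 2.1556
  = 0.1432 bits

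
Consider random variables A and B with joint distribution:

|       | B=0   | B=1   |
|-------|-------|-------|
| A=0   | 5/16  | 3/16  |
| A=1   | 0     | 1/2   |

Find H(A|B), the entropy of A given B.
Marginal P(B) (column sums):
  P(B=0) = 5/16 + 0 = 5/16
  P(B=1) = 3/16 + 1/2 = 11/16

H(A|B) = -Σ P(A,B)·log₂ P(A|B), where P(A|B) = P(A,B) / P(B)
  (cells with P(A,B) = 0 contribute 0)
  (A=0,B=0): P(A|B) = (5/16)/(5/16) = 1;  -(5/16)·log₂(1) = 0.0000
  (A=0,B=1): P(A|B) = (3/16)/(11/16) = 3/11;  -(3/16)·log₂(3/11) = 0.3515
  (A=1,B=1): P(A|B) = (1/2)/(11/16) = 8/11;  -(1/2)·log₂(8/11) = 0.2297
H(A|B) = 0.0000 + 0.3515 + 0.2297
  = 0.5812 bits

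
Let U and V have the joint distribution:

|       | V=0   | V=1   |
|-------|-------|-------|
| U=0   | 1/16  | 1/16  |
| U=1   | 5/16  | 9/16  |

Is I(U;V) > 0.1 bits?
Marginal P(U) (row sums):
  P(U=0) = 1/16 + 1/16 = 1/8
  P(U=1) = 5/16 + 9/16 = 7/8
Marginal P(V) (column sums):
  P(V=0) = 1/16 + 5/16 = 3/8
  P(V=1) = 1/16 + 9/16 = 5/8

H(U) = -[(1/8)·log₂(1/8) + (7/8)·log₂(7/8)]
  = 0.3750 + 0.1686
  = 0.5436 bits
H(V) = -[(3/8)·log₂(3/8) + (5/8)·log₂(5/8)]
  = 0.5306 + 0.4238
  = 0.9544 bits
H(U,V) = -[(1/16)·log₂(1/16) + (1/16)·log₂(1/16) + (5/16)·log₂(5/16) + (9/16)·log₂(9/16)]
  = 0.2500 + 0.2500 + 0.5244 + 0.4669
  = 1.4913 bits

I(U;V) = H(U) + H(V) - H(U,V)
  = 0.5436 + 0.9544 - 1.4913
  = 0.0067 bits

No. I(U;V) = 0.0067 bits, which is ≤ 0.1 bits.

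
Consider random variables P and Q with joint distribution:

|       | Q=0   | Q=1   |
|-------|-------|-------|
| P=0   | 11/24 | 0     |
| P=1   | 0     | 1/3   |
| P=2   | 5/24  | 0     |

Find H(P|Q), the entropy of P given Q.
Marginal P(Q) (column sums):
  P(Q=0) = 11/24 + 0 + 5/24 = 2/3
  P(Q=1) = 0 + 1/3 + 0 = 1/3

H(P|Q) = -Σ P(P,Q)·log₂ P(P|Q), where P(P|Q) = P(P,Q) / P(Q)
  (cells with P(P,Q) = 0 contribute 0)
  (P=0,Q=0): P(P|Q) = (11/24)/(2/3) = 11/16;  -(11/24)·log₂(11/16) = 0.2478
  (P=1,Q=1): P(P|Q) = (1/3)/(1/3) = 1;  -(1/3)·log₂(1) = 0.0000
  (P=2,Q=0): P(P|Q) = (5/24)/(2/3) = 5/16;  -(5/24)·log₂(5/16) = 0.3496
H(P|Q) = 0.2478 + 0.0000 + 0.3496
  = 0.5974 bits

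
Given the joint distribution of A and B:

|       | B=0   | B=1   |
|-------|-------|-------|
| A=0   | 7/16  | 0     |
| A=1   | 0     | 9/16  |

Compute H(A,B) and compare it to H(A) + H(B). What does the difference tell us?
Marginal P(A) (row sums):
  P(A=0) = 7/16 + 0 = 7/16
  P(A=1) = 0 + 9/16 = 9/16
Marginal P(B) (column sums):
  P(B=0) = 7/16 + 0 = 7/16
  P(B=1) = 0 + 9/16 = 9/16

H(A,B) = -[(7/16)·log₂(7/16) + (9/16)·log₂(9/16)]
  = 0.5218 + 0.4669
  = 0.9887 bits
H(A) = -[(7/16)·log₂(7/16) + (9/16)·log₂(9/16)]
  = 0.5218 + 0.4669
  = 0.9887 bits
H(B) = -[(7/16)·log₂(7/16) + (9/16)·log₂(9/16)]
  = 0.5218 + 0.4669
  = 0.9887 bits

H(A) + H(B) = 0.9887 + 0.9887 = 1.9774 bits
Difference: H(A) + H(B) - H(A,B) = 1.9774 - 0.9887 = 0.9887 bits = I(A;B)

The difference is the mutual information; it is positive here, so A and B are dependent (knowing one reduces uncertainty about the other by 0.9887 bits).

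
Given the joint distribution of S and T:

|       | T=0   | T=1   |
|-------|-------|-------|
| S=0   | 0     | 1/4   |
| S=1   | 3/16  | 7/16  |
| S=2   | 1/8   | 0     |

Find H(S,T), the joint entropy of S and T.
H(S,T) = -Σ P(S,T) log₂ P(S,T), summed over the non-zero cells:
H(S,T) = -[(1/4)·log₂(1/4) + (3/16)·log₂(3/16) + (7/16)·log₂(7/16) + (1/8)·log₂(1/8)]
  = 0.5000 + 0.4528 + 0.5218 + 0.3750
  = 1.8496 bits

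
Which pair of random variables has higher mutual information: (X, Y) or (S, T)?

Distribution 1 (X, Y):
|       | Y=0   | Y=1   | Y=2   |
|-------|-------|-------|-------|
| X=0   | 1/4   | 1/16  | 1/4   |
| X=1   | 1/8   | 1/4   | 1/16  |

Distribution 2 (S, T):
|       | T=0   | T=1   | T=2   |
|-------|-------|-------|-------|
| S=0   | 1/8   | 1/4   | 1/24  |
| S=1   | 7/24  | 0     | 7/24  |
Distribution 1 (X, Y):
Marginal P(X) (row sums):
  P(X=0) = 1/4 + 1/16 + 1/4 = 9/16
  P(X=1) = 1/8 + 1/4 + 1/16 = 7/16
Marginal P(Y) (column sums):
  P(Y=0) = 1/4 + 1/8 = 3/8
  P(Y=1) = 1/16 + 1/4 = 5/16
  P(Y=2) = 1/4 + 1/16 = 5/16

H(X) = -[(9/16)·log₂(9/16) + (7/16)·log₂(7/16)]
  = 0.4669 + 0.5218
  = 0.9887 bits
H(Y) = -[(3/8)·log₂(3/8) + (5/16)·log₂(5/16) + (5/16)·log₂(5/16)]
  = 0.5306 + 0.5244 + 0.5244
  = 1.5794 bits
H(X,Y) = -[(1/4)·log₂(1/4) + (1/16)·log₂(1/16) + (1/4)·log₂(1/4) + (1/8)·log₂(1/8) + (1/4)·log₂(1/4) + (1/16)·log₂(1/16)]
  = 0.5000 + 0.2500 + 0.5000 + 0.3750 + 0.5000 + 0.2500
  = 2.3750 bits

I(X;Y) = H(X) + H(Y) - H(X,Y)
  = 0.9887 + 1.5794 - 2.3750
  = 0.1931 bits

Distribution 2 (S, T):
Marginal P(S) (row sums):
  P(S=0) = 1/8 + 1/4 + 1/24 = 5/12
  P(S=1) = 7/24 + 0 + 7/24 = 7/12
Marginal P(T) (column sums):
  P(T=0) = 1/8 + 7/24 = 5/12
  P(T=1) = 1/4 + 0 = 1/4
  P(T=2) = 1/24 + 7/24 = 1/3

H(S) = -[(5/12)·log₂(5/12) + (7/12)·log₂(7/12)]
  = 0.5263 + 0.4536
  = 0.9799 bits
H(T) = -[(5/12)·log₂(5/12) + (1/4)·log₂(1/4) + (1/3)·log₂(1/3)]
  = 0.5263 + 0.5000 + 0.5283
  = 1.5546 bits
H(S,T) = -[(1/8)·log₂(1/8) + (1/4)·log₂(1/4) + (1/24)·log₂(1/24) + (7/24)·log₂(7/24) + (7/24)·log₂(7/24)]
  = 0.3750 + 0.5000 + 0.1910 + 0.5185 + 0.5185
  = 2.1030 bits

I(S;T) = H(S) + H(T) - H(S,T)
  = 0.9799 + 1.5546 - 2.1030
  = 0.4315 bits

I(S;T) = 0.4315 bits > I(X;Y) = 0.1931 bits, so (S, T) has the higher mutual information (stronger dependence).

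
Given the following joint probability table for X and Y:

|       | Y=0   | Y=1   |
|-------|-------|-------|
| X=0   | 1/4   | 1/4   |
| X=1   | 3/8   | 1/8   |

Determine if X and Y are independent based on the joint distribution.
Marginal P(X) (row sums):
  P(X=0) = 1/4 + 1/4 = 1/2
  P(X=1) = 3/8 + 1/8 = 1/2
Marginal P(Y) (column sums):
  P(Y=0) = 1/4 + 3/8 = 5/8
  P(Y=1) = 1/4 + 1/8 = 3/8

X and Y are independent iff P(X=i,Y=j) = P(X=i)·P(Y=j) for every cell.
  P(X=0)·P(Y=0) = 1/2 × 5/8 = 5/16, but P(X=0,Y=0) = 1/4 ✗

No, X and Y are not independent. Quantitatively, I(X;Y) > 0:

H(X) = -[(1/2)·log₂(1/2) + (1/2)·log₂(1/2)]
  = 0.5000 + 0.5000
  = 1.0000 bits
H(Y) = -[(5/8)·log₂(5/8) + (3/8)·log₂(3/8)]
  = 0.4238 + 0.5306
  = 0.9544 bits
H(X,Y) = -[(1/4)·log₂(1/4) + (1/4)·log₂(1/4) + (3/8)·log₂(3/8) + (1/8)·log₂(1/8)]
  = 0.5000 + 0.5000 + 0.5306 + 0.3750
  = 1.9056 bits
I(X;Y) = H(X) + H(Y) - H(X,Y) = 1.0000 + 0.9544 - 1.9056 = 0.0488 bits > 0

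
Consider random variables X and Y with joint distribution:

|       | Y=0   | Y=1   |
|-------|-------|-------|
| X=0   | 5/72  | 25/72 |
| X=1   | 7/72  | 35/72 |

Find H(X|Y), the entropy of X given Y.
Marginal P(Y) (column sums):
  P(Y=0) = 5/72 + 7/72 = 1/6
  P(Y=1) = 25/72 + 35/72 = 5/6

H(X|Y) = -Σ P(X,Y)·log₂ P(X|Y), where P(X|Y) = P(X,Y) / P(Y)
  (X=0,Y=0): P(X|Y) = (5/72)/(1/6) = 5/12;  -(5/72)·log₂(5/12) = 0.0877
  (X=0,Y=1): P(X|Y) = (25/72)/(5/6) = 5/12;  -(25/72)·log₂(5/12) = 0.4386
  (X=1,Y=0): P(X|Y) = (7/72)/(1/6) = 7/12;  -(7/72)·log₂(7/12) = 0.0756
  (X=1,Y=1): P(X|Y) = (35/72)/(5/6) = 7/12;  -(35/72)·log₂(7/12) = 0.3780
H(X|Y) = 0.0877 + 0.4386 + 0.0756 + 0.3780
  = 0.9799 bits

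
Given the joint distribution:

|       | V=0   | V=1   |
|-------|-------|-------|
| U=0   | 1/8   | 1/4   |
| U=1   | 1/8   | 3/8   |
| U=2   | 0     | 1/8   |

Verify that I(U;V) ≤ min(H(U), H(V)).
Marginal P(U) (row sums):
  P(U=0) = 1/8 + 1/4 = 3/8
  P(U=1) = 1/8 + 3/8 = 1/2
  P(U=2) = 0 + 1/8 = 1/8
Marginal P(V) (column sums):
  P(V=0) = 1/8 + 1/8 + 0 = 1/4
  P(V=1) = 1/4 + 3/8 + 1/8 = 3/4

H(U) = -[(3/8)·log₂(3/8) + (1/2)·log₂(1/2) + (1/8)·log₂(1/8)]
  = 0.5306 + 0.5000 + 0.3750
  = 1.4056 bits
H(V) = -[(1/4)·log₂(1/4) + (3/4)·log₂(3/4)]
  = 0.5000 + 0.3113
  = 0.8113 bits
H(U,V) = -[(1/8)·log₂(1/8) + (1/4)·log₂(1/4) + (1/8)·log₂(1/8) + (3/8)·log₂(3/8) + (1/8)·log₂(1/8)]
  = 0.3750 + 0.5000 + 0.3750 + 0.5306 + 0.3750
  = 2.1556 bits

I(U;V) = H(U) + H(V) - H(U,V)
  = 1.4056 + 0.8113 - 2.1556
  = 0.0613 bits

min(H(U), H(V)) = min(1.4056, 0.8113) = 0.8113 bits
Since 0.0613 ≤ 0.8113, the bound is satisfied ✓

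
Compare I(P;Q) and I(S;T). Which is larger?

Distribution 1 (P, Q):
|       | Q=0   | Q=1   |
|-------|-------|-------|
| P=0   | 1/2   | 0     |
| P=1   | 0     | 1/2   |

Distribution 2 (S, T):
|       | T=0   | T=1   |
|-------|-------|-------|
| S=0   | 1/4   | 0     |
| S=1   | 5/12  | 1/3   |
Distribution 1 (P, Q):
Marginal P(P) (row sums):
  P(P=0) = 1/2 + 0 = 1/2
  P(P=1) = 0 + 1/2 = 1/2
Marginal P(Q) (column sums):
  P(Q=0) = 1/2 + 0 = 1/2
  P(Q=1) = 0 + 1/2 = 1/2

H(P) = -[(1/2)·log₂(1/2) + (1/2)·log₂(1/2)]
  = 0.5000 + 0.5000
  = 1.0000 bits
H(Q) = -[(1/2)·log₂(1/2) + (1/2)·log₂(1/2)]
  = 0.5000 + 0.5000
  = 1.0000 bits
H(P,Q) = -[(1/2)·log₂(1/2) + (1/2)·log₂(1/2)]
  = 0.5000 + 0.5000
  = 1.0000 bits

I(P;Q) = H(P) + H(Q) - H(P,Q)
  = 1.0000 + 1.0000 - 1.0000
  = 1.0000 bits

Distribution 2 (S, T):
Marginal P(S) (row sums):
  P(S=0) = 1/4 + 0 = 1/4
  P(S=1) = 5/12 + 1/3 = 3/4
Marginal P(T) (column sums):
  P(T=0) = 1/4 + 5/12 = 2/3
  P(T=1) = 0 + 1/3 = 1/3

H(S) = -[(1/4)·log₂(1/4) + (3/4)·log₂(3/4)]
  = 0.5000 + 0.3113
  = 0.8113 bits
H(T) = -[(2/3)·log₂(2/3) + (1/3)·log₂(1/3)]
  = 0.3900 + 0.5283
  = 0.9183 bits
H(S,T) = -[(1/4)·log₂(1/4) + (5/12)·log₂(5/12) + (1/3)·log₂(1/3)]
  = 0.5000 + 0.5263 + 0.5283
  = 1.5546 bits

I(S;T) = H(S) + H(T) - H(S,T)
  = 0.8113 + 0.9183 - 1.5546
  = 0.1750 bits

I(P;Q) = 1.0000 bits > I(S;T) = 0.1750 bits, so (P, Q) has the higher mutual information (stronger dependence).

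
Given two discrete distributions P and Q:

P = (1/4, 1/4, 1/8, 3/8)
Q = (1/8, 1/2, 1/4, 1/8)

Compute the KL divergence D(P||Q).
D(P||Q) = Σ P(i) log₂(P(i)/Q(i))
  i=0: (1/4) × log₂((1/4)/(1/8)) = (1/4) × log₂(2) = 0.2500
  i=1: (1/4) × log₂((1/4)/(1/2)) = (1/4) × log₂(1/2) = -0.2500
  i=2: (1/8) × log₂((1/8)/(1/4)) = (1/8) × log₂(1/2) = -0.1250
  i=3: (3/8) × log₂((3/8)/(1/8)) = (3/8) × log₂(3) = 0.5944
D(P||Q) = 0.2500 - 0.2500 - 0.1250 + 0.5944
  = 0.4694 bits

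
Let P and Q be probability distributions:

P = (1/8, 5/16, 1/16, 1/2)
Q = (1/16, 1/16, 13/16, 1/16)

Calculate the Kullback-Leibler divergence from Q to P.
D(P||Q) = Σ P(i) log₂(P(i)/Q(i))
  i=0: (1/8) × log₂((1/8)/(1/16)) = (1/8) × log₂(2) = 0.1250
  i=1: (5/16) × log₂((5/16)/(1/16)) = (5/16) × log₂(5) = 0.7256
  i=2: (1/16) × log₂((1/16)/(13/16)) = (1/16) × log₂(1/13) = -0.2313
  i=3: (1/2) × log₂((1/2)/(1/16)) = (1/2) × log₂(8) = 1.5000
D(P||Q) = 0.1250 + 0.7256 - 0.2313 + 1.5000
  = 2.1193 bits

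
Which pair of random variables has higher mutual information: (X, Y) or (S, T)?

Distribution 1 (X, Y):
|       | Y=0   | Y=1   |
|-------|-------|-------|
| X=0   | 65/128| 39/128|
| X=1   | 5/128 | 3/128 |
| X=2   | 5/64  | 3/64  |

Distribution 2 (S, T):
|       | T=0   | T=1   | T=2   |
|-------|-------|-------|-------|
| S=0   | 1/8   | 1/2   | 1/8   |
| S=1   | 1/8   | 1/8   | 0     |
Distribution 1 (X, Y):
Marginal P(X) (row sums):
  P(X=0) = 65/128 + 39/128 = 13/16
  P(X=1) = 5/128 + 3/128 = 1/16
  P(X=2) = 5/64 + 3/64 = 1/8
Marginal P(Y) (column sums):
  P(Y=0) = 65/128 + 5/128 + 5/64 = 5/8
  P(Y=1) = 39/128 + 3/128 + 3/64 = 3/8

H(X) = -[(13/16)·log₂(13/16) + (1/16)·log₂(1/16) + (1/8)·log₂(1/8)]
  = 0.2434 + 0.2500 + 0.3750
  = 0.8684 bits
H(Y) = -[(5/8)·log₂(5/8) + (3/8)·log₂(3/8)]
  = 0.4238 + 0.5306
  = 0.9544 bits
H(X,Y) = -[(65/128)·log₂(65/128) + (39/128)·log₂(39/128) + (5/128)·log₂(5/128) + (3/128)·log₂(3/128) + (5/64)·log₂(5/64) + (3/64)·log₂(3/64)]
  = 0.4965 + 0.5224 + 0.1827 + 0.1269 + 0.2873 + 0.2070
  = 1.8228 bits

I(X;Y) = H(X) + H(Y) - H(X,Y)
  = 0.8684 + 0.9544 - 1.8228
  = 0.0000 bits

Distribution 2 (S, T):
Marginal P(S) (row sums):
  P(S=0) = 1/8 + 1/2 + 1/8 = 3/4
  P(S=1) = 1/8 + 1/8 + 0 = 1/4
Marginal P(T) (column sums):
  P(T=0) = 1/8 + 1/8 = 1/4
  P(T=1) = 1/2 + 1/8 = 5/8
  P(T=2) = 1/8 + 0 = 1/8

H(S) = -[(3/4)·log₂(3/4) + (1/4)·log₂(1/4)]
  = 0.3113 + 0.5000
  = 0.8113 bits
H(T) = -[(1/4)·log₂(1/4) + (5/8)·log₂(5/8) + (1/8)·log₂(1/8)]
  = 0.5000 + 0.4238 + 0.3750
  = 1.2988 bits
H(S,T) = -[(1/8)·log₂(1/8) + (1/2)·log₂(1/2) + (1/8)·log₂(1/8) + (1/8)·log₂(1/8) + (1/8)·log₂(1/8)]
  = 0.3750 + 0.5000 + 0.3750 + 0.3750 + 0.3750
  = 2.0000 bits

I(S;T) = H(S) + H(T) - H(S,T)
  = 0.8113 + 1.2988 - 2.0000
  = 0.1101 bits

I(S;T) = 0.1101 bits > I(X;Y) = 0.0000 bits, so (S, T) has the higher mutual information (stronger dependence).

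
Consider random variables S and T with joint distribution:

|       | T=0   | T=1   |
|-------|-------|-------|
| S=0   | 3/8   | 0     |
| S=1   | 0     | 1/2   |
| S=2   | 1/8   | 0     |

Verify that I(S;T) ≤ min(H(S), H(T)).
Marginal P(S) (row sums):
  P(S=0) = 3/8 + 0 = 3/8
  P(S=1) = 0 + 1/2 = 1/2
  P(S=2) = 1/8 + 0 = 1/8
Marginal P(T) (column sums):
  P(T=0) = 3/8 + 0 + 1/8 = 1/2
  P(T=1) = 0 + 1/2 + 0 = 1/2

H(S) = -[(3/8)·log₂(3/8) + (1/2)·log₂(1/2) + (1/8)·log₂(1/8)]
  = 0.5306 + 0.5000 + 0.3750
  = 1.4056 bits
H(T) = -[(1/2)·log₂(1/2) + (1/2)·log₂(1/2)]
  = 0.5000 + 0.5000
  = 1.0000 bits
H(S,T) = -[(3/8)·log₂(3/8) + (1/2)·log₂(1/2) + (1/8)·log₂(1/8)]
  = 0.5306 + 0.5000 + 0.3750
  = 1.4056 bits

I(S;T) = H(S) + H(T) - H(S,T)
  = 1.4056 + 1.0000 - 1.4056
  = 1.0000 bits

min(H(S), H(T)) = min(1.4056, 1.0000) = 1.0000 bits
Since 1.0000 ≤ 1.0000, the bound is satisfied ✓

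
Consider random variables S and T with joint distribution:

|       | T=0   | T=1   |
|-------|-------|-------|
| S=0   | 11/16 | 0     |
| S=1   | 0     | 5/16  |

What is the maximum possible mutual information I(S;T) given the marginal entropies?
The upper bound on mutual information is I(S;T) ≤ min(H(S), H(T)).

Marginal P(S) (row sums):
  P(S=0) = 11/16 + 0 = 11/16
  P(S=1) = 0 + 5/16 = 5/16
Marginal P(T) (column sums):
  P(T=0) = 11/16 + 0 = 11/16
  P(T=1) = 0 + 5/16 = 5/16

H(S) = -[(11/16)·log₂(11/16) + (5/16)·log₂(5/16)]
  = 0.3716 + 0.5244
  = 0.8960 bits
H(T) = -[(11/16)·log₂(11/16) + (5/16)·log₂(5/16)]
  = 0.3716 + 0.5244
  = 0.8960 bits

Maximum possible I(S;T) = min(0.8960, 0.8960) = 0.8960 bits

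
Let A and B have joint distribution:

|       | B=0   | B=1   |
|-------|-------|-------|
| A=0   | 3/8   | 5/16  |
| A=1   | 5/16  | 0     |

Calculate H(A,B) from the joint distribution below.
H(A,B) = -Σ P(A,B) log₂ P(A,B), summed over the non-zero cells:
H(A,B) = -[(3/8)·log₂(3/8) + (5/16)·log₂(5/16) + (5/16)·log₂(5/16)]
  = 0.5306 + 0.5244 + 0.5244
  = 1.5794 bits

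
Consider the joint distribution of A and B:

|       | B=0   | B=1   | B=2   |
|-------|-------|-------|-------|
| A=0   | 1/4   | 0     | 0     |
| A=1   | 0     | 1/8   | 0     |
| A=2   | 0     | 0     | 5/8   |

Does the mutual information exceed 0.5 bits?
Marginal P(A) (row sums):
  P(A=0) = 1/4 + 0 + 0 = 1/4
  P(A=1) = 0 + 1/8 + 0 = 1/8
  P(A=2) = 0 + 0 + 5/8 = 5/8
Marginal P(B) (column sums):
  P(B=0) = 1/4 + 0 + 0 = 1/4
  P(B=1) = 0 + 1/8 + 0 = 1/8
  P(B=2) = 0 + 0 + 5/8 = 5/8

H(A) = -[(1/4)·log₂(1/4) + (1/8)·log₂(1/8) + (5/8)·log₂(5/8)]
  = 0.5000 + 0.3750 + 0.4238
  = 1.2988 bits
H(B) = -[(1/4)·log₂(1/4) + (1/8)·log₂(1/8) + (5/8)·log₂(5/8)]
  = 0.5000 + 0.3750 + 0.4238
  = 1.2988 bits
H(A,B) = -[(1/4)·log₂(1/4) + (1/8)·log₂(1/8) + (5/8)·log₂(5/8)]
  = 0.5000 + 0.3750 + 0.4238
  = 1.2988 bits

I(A;B) = H(A) + H(B) - H(A,B)
  = 1.2988 + 1.2988 - 1.2988
  = 1.2988 bits

Yes. I(A;B) = 1.2988 bits, which is > 0.5 bits.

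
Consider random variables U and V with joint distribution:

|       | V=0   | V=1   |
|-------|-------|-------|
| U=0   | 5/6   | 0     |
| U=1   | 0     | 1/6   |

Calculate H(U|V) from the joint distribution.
Marginal P(V) (column sums):
  P(V=0) = 5/6 + 0 = 5/6
  P(V=1) = 0 + 1/6 = 1/6

H(U|V) = -Σ P(U,V)·log₂ P(U|V), where P(U|V) = P(U,V) / P(V)
  (cells with P(U,V) = 0 contribute 0)
  (U=0,V=0): P(U|V) = (5/6)/(5/6) = 1;  -(5/6)·log₂(1) = 0.0000
  (U=1,V=1): P(U|V) = (1/6)/(1/6) = 1;  -(1/6)·log₂(1) = 0.0000
H(U|V) = 0.0000 + 0.0000
  = 0.0000 bits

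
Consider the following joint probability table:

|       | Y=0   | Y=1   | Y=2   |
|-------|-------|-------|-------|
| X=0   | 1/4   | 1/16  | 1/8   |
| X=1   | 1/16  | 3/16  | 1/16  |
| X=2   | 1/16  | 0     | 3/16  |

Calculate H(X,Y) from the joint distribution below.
H(X,Y) = -Σ P(X,Y) log₂ P(X,Y), summed over the non-zero cells:
H(X,Y) = -[(1/4)·log₂(1/4) + (1/16)·log₂(1/16) + (1/8)·log₂(1/8) + (1/16)·log₂(1/16) + (3/16)·log₂(3/16) + (1/16)·log₂(1/16) + (1/16)·log₂(1/16) + (3/16)·log₂(3/16)]
  = 0.5000 + 0.2500 + 0.3750 + 0.2500 + 0.4528 + 0.2500 + 0.2500 + 0.4528
  = 2.7806 bits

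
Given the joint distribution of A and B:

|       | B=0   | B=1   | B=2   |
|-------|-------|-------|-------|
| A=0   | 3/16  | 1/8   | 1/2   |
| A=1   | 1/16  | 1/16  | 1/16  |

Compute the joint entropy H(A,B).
H(A,B) = -Σ P(A,B) log₂ P(A,B), summed over the non-zero cells:
H(A,B) = -[(3/16)·log₂(3/16) + (1/8)·log₂(1/8) + (1/2)·log₂(1/2) + (1/16)·log₂(1/16) + (1/16)·log₂(1/16) + (1/16)·log₂(1/16)]
  = 0.4528 + 0.3750 + 0.5000 + 0.2500 + 0.2500 + 0.2500
  = 2.0778 bits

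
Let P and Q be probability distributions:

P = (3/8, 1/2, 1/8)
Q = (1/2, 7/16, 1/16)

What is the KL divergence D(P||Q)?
D(P||Q) = Σ P(i) log₂(P(i)/Q(i))
  i=0: (3/8) × log₂((3/8)/(1/2)) = (3/8) × log₂(3/4) = -0.1556
  i=1: (1/2) × log₂((1/2)/(7/16)) = (1/2) × log₂(8/7) = 0.0963
  i=2: (1/8) × log₂((1/8)/(1/16)) = (1/8) × log₂(2) = 0.1250
D(P||Q) = -0.1556 + 0.0963 + 0.1250
  = 0.0657 bits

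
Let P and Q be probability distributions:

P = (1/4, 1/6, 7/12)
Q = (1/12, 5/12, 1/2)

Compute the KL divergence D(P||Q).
D(P||Q) = Σ P(i) log₂(P(i)/Q(i))
  i=0: (1/4) × log₂((1/4)/(1/12)) = (1/4) × log₂(3) = 0.3962
  i=1: (1/6) × log₂((1/6)/(5/12)) = (1/6) × log₂(2/5) = -0.2203
  i=2: (7/12) × log₂((7/12)/(1/2)) = (7/12) × log₂(7/6) = 0.1297
D(P||Q) = 0.3962 - 0.2203 + 0.1297
  = 0.3056 bits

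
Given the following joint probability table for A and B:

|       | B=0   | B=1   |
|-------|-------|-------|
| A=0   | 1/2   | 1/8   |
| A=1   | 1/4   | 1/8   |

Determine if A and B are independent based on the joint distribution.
Marginal P(A) (row sums):
  P(A=0) = 1/2 + 1/8 = 5/8
  P(A=1) = 1/4 + 1/8 = 3/8
Marginal P(B) (column sums):
  P(B=0) = 1/2 + 1/4 = 3/4
  P(B=1) = 1/8 + 1/8 = 1/4

A and B are independent iff P(A=i,B=j) = P(A=i)·P(B=j) for every cell.
  P(A=0)·P(B=0) = 5/8 × 3/4 = 15/32, but P(A=0,B=0) = 1/2 ✗

No, A and B are not independent. Quantitatively, I(A;B) > 0:

H(A) = -[(5/8)·log₂(5/8) + (3/8)·log₂(3/8)]
  = 0.4238 + 0.5306
  = 0.9544 bits
H(B) = -[(3/4)·log₂(3/4) + (1/4)·log₂(1/4)]
  = 0.3113 + 0.5000
  = 0.8113 bits
H(A,B) = -[(1/2)·log₂(1/2) + (1/8)·log₂(1/8) + (1/4)·log₂(1/4) + (1/8)·log₂(1/8)]
  = 0.5000 + 0.3750 + 0.5000 + 0.3750
  = 1.7500 bits
I(A;B) = H(A) + H(B) - H(A,B) = 0.9544 + 0.8113 - 1.7500 = 0.0157 bits > 0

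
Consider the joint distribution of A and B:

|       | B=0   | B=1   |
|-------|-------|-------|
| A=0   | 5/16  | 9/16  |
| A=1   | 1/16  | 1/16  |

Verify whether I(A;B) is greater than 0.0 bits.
Marginal P(A) (row sums):
  P(A=0) = 5/16 + 9/16 = 7/8
  P(A=1) = 1/16 + 1/16 = 1/8
Marginal P(B) (column sums):
  P(B=0) = 5/16 + 1/16 = 3/8
  P(B=1) = 9/16 + 1/16 = 5/8

H(A) = -[(7/8)·log₂(7/8) + (1/8)·log₂(1/8)]
  = 0.1686 + 0.3750
  = 0.5436 bits
H(B) = -[(3/8)·log₂(3/8) + (5/8)·log₂(5/8)]
  = 0.5306 + 0.4238
  = 0.9544 bits
H(A,B) = -[(5/16)·log₂(5/16) + (9/16)·log₂(9/16) + (1/16)·log₂(1/16) + (1/16)·log₂(1/16)]
  = 0.5244 + 0.4669 + 0.2500 + 0.2500
  = 1.4913 bits

I(A;B) = H(A) + H(B) - H(A,B)
  = 0.5436 + 0.9544 - 1.4913
  = 0.0067 bits

Yes. I(A;B) = 0.0067 bits, which is > 0.0 bits.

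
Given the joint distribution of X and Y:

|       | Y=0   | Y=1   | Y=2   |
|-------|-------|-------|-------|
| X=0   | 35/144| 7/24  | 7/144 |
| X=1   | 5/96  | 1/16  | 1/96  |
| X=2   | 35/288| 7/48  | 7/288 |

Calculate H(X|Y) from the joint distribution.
Marginal P(Y) (column sums):
  P(Y=0) = 35/144 + 5/96 + 35/288 = 5/12
  P(Y=1) = 7/24 + 1/16 + 7/48 = 1/2
  P(Y=2) = 7/144 + 1/96 + 7/288 = 1/12

H(X|Y) = -Σ P(X,Y)·log₂ P(X|Y), where P(X|Y) = P(X,Y) / P(Y)
  (X=0,Y=0): P(X|Y) = (35/144)/(5/12) = 7/12;  -(35/144)·log₂(7/12) = 0.1890
  (X=0,Y=1): P(X|Y) = (7/24)/(1/2) = 7/12;  -(7/24)·log₂(7/12) = 0.2268
  (X=0,Y=2): P(X|Y) = (7/144)/(1/12) = 7/12;  -(7/144)·log₂(7/12) = 0.0378
  (X=1,Y=0): P(X|Y) = (5/96)/(5/12) = 1/8;  -(5/96)·log₂(1/8) = 0.1563
  (X=1,Y=1): P(X|Y) = (1/16)/(1/2) = 1/8;  -(1/16)·log₂(1/8) = 0.1875
  (X=1,Y=2): P(X|Y) = (1/96)/(1/12) = 1/8;  -(1/96)·log₂(1/8) = 0.0313
  (X=2,Y=0): P(X|Y) = (35/288)/(5/12) = 7/24;  -(35/288)·log₂(7/24) = 0.2160
  (X=2,Y=1): P(X|Y) = (7/48)/(1/2) = 7/24;  -(7/48)·log₂(7/24) = 0.2592
  (X=2,Y=2): P(X|Y) = (7/288)/(1/12) = 7/24;  -(7/288)·log₂(7/24) = 0.0432
H(X|Y) = 0.1890 + 0.2268 + 0.0378 + 0.1563 + 0.1875 + 0.0313 + 0.2160 + 0.2592 + 0.0432
  = 1.3471 bits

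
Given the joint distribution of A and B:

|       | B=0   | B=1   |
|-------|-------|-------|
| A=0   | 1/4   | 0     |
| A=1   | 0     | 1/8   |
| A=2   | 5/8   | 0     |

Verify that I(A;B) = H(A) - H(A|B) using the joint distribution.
Left side, from I(A;B) = H(A) + H(B) - H(A,B):
Marginal P(A) (row sums):
  P(A=0) = 1/4 + 0 = 1/4
  P(A=1) = 0 + 1/8 = 1/8
  P(A=2) = 5/8 + 0 = 5/8
Marginal P(B) (column sums):
  P(B=0) = 1/4 + 0 + 5/8 = 7/8
  P(B=1) = 0 + 1/8 + 0 = 1/8

H(A) = -[(1/4)·log₂(1/4) + (1/8)·log₂(1/8) + (5/8)·log₂(5/8)]
  = 0.5000 + 0.3750 + 0.4238
  = 1.2988 bits
H(B) = -[(7/8)·log₂(7/8) + (1/8)·log₂(1/8)]
  = 0.1686 + 0.3750
  = 0.5436 bits
H(A,B) = -[(1/4)·log₂(1/4) + (1/8)·log₂(1/8) + (5/8)·log₂(5/8)]
  = 0.5000 + 0.3750 + 0.4238
  = 1.2988 bits

I(A;B) = H(A) + H(B) - H(A,B)
  = 1.2988 + 0.5436 - 1.2988
  = 0.5436 bits

Right side, with H(A|B) computed directly from the conditional probabilities:
H(A|B) = -Σ P(A,B)·log₂ P(A|B), where P(A|B) = P(A,B) / P(B)
  (cells with P(A,B) = 0 contribute 0)
  (A=0,B=0): P(A|B) = (1/4)/(7/8) = 2/7;  -(1/4)·log₂(2/7) = 0.4518
  (A=1,B=1): P(A|B) = (1/8)/(1/8) = 1;  -(1/8)·log₂(1) = 0.0000
  (A=2,B=0): P(A|B) = (5/8)/(7/8) = 5/7;  -(5/8)·log₂(5/7) = 0.3034
H(A|B) = 0.4518 + 0.0000 + 0.3034
  = 0.7552 bits
H(A) - H(A|B) = 1.2988 - 0.7552 = 0.5436 bits

Both sides equal 0.5436 bits, so I(A;B) = H(A) - H(A|B) ✓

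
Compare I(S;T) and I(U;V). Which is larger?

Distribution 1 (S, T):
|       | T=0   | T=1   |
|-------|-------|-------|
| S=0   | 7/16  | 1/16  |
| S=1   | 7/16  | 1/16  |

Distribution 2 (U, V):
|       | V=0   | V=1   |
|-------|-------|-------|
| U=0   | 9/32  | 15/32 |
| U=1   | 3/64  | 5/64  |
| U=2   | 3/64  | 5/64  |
Distribution 1 (S, T):
Marginal P(S) (row sums):
  P(S=0) = 7/16 + 1/16 = 1/2
  P(S=1) = 7/16 + 1/16 = 1/2
Marginal P(T) (column sums):
  P(T=0) = 7/16 + 7/16 = 7/8
  P(T=1) = 1/16 + 1/16 = 1/8

H(S) = -[(1/2)·log₂(1/2) + (1/2)·log₂(1/2)]
  = 0.5000 + 0.5000
  = 1.0000 bits
H(T) = -[(7/8)·log₂(7/8) + (1/8)·log₂(1/8)]
  = 0.1686 + 0.3750
  = 0.5436 bits
H(S,T) = -[(7/16)·log₂(7/16) + (1/16)·log₂(1/16) + (7/16)·log₂(7/16) + (1/16)·log₂(1/16)]
  = 0.5218 + 0.2500 + 0.5218 + 0.2500
  = 1.5436 bits

I(S;T) = H(S) + H(T) - H(S,T)
  = 1.0000 + 0.5436 - 1.5436
  = 0.0000 bits

Distribution 2 (U, V):
Marginal P(U) (row sums):
  P(U=0) = 9/32 + 15/32 = 3/4
  P(U=1) = 3/64 + 5/64 = 1/8
  P(U=2) = 3/64 + 5/64 = 1/8
Marginal P(V) (column sums):
  P(V=0) = 9/32 + 3/64 + 3/64 = 3/8
  P(V=1) = 15/32 + 5/64 + 5/64 = 5/8

H(U) = -[(3/4)·log₂(3/4) + (1/8)·log₂(1/8) + (1/8)·log₂(1/8)]
  = 0.3113 + 0.3750 + 0.3750
  = 1.0613 bits
H(V) = -[(3/8)·log₂(3/8) + (5/8)·log₂(5/8)]
  = 0.5306 + 0.4238
  = 0.9544 bits
H(U,V) = -[(9/32)·log₂(9/32) + (15/32)·log₂(15/32) + (3/64)·log₂(3/64) + (5/64)·log₂(5/64) + (3/64)·log₂(3/64) + (5/64)·log₂(5/64)]
  = 0.5147 + 0.5124 + 0.2070 + 0.2873 + 0.2070 + 0.2873
  = 2.0157 bits

I(U;V) = H(U) + H(V) - H(U,V)
  = 1.0613 + 0.9544 - 2.0157
  = 0.0000 bits

Both joint tables factor as the product of their marginals, so I(S;T) = I(U;V) = 0 bits: neither is larger (both pairs are independent).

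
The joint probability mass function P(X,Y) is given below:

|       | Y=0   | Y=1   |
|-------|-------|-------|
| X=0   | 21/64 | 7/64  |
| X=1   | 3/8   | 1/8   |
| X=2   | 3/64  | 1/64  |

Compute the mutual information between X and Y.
Marginal P(X) (row sums):
  P(X=0) = 21/64 + 7/64 = 7/16
  P(X=1) = 3/8 + 1/8 = 1/2
  P(X=2) = 3/64 + 1/64 = 1/16
Marginal P(Y) (column sums):
  P(Y=0) = 21/64 + 3/8 + 3/64 = 3/4
  P(Y=1) = 7/64 + 1/8 + 1/64 = 1/4

H(X) = -[(7/16)·log₂(7/16) + (1/2)·log₂(1/2) + (1/16)·log₂(1/16)]
  = 0.5218 + 0.5000 + 0.2500
  = 1.2718 bits
H(Y) = -[(3/4)·log₂(3/4) + (1/4)·log₂(1/4)]
  = 0.3113 + 0.5000
  = 0.8113 bits
H(X,Y) = -[(21/64)·log₂(21/64) + (7/64)·log₂(7/64) + (3/8)·log₂(3/8) + (1/8)·log₂(1/8) + (3/64)·log₂(3/64) + (1/64)·log₂(1/64)]
  = 0.5275 + 0.3492 + 0.5306 + 0.3750 + 0.2070 + 0.0938
  = 2.0831 bits

I(X;Y) = H(X) + H(Y) - H(X,Y)
  = 1.2718 + 0.8113 - 2.0831
  = 0.0000 bits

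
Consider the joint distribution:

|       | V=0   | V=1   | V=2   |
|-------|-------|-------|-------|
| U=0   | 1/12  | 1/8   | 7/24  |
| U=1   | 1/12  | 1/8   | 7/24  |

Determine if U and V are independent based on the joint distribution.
Marginal P(U) (row sums):
  P(U=0) = 1/12 + 1/8 + 7/24 = 1/2
  P(U=1) = 1/12 + 1/8 + 7/24 = 1/2
Marginal P(V) (column sums):
  P(V=0) = 1/12 + 1/12 = 1/6
  P(V=1) = 1/8 + 1/8 = 1/4
  P(V=2) = 7/24 + 7/24 = 7/12

U and V are independent iff P(U=i,V=j) = P(U=i)·P(V=j) for every cell.
  P(U=0)·P(V=0) = 1/2 × 1/6 = 1/12 = P(U=0,V=0) ✓
  P(U=0)·P(V=1) = 1/2 × 1/4 = 1/8 = P(U=0,V=1) ✓
  P(U=0)·P(V=2) = 1/2 × 7/12 = 7/24 = P(U=0,V=2) ✓
  P(U=1)·P(V=0) = 1/2 × 1/6 = 1/12 = P(U=1,V=0) ✓
  P(U=1)·P(V=1) = 1/2 × 1/4 = 1/8 = P(U=1,V=1) ✓
  P(U=1)·P(V=2) = 1/2 × 7/12 = 7/24 = P(U=1,V=2) ✓

Yes, U and V are independent: every cell factors, so I(U;V) = 0 bits.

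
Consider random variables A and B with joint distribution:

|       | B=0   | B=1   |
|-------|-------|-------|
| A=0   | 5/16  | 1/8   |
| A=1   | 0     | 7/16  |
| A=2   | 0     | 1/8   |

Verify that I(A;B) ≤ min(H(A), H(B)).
Marginal P(A) (row sums):
  P(A=0) = 5/16 + 1/8 = 7/16
  P(A=1) = 0 + 7/16 = 7/16
  P(A=2) = 0 + 1/8 = 1/8
Marginal P(B) (column sums):
  P(B=0) = 5/16 + 0 + 0 = 5/16
  P(B=1) = 1/8 + 7/16 + 1/8 = 11/16

H(A) = -[(7/16)·log₂(7/16) + (7/16)·log₂(7/16) + (1/8)·log₂(1/8)]
  = 0.5218 + 0.5218 + 0.3750
  = 1.4186 bits
H(B) = -[(5/16)·log₂(5/16) + (11/16)·log₂(11/16)]
  = 0.5244 + 0.3716
  = 0.8960 bits
H(A,B) = -[(5/16)·log₂(5/16) + (1/8)·log₂(1/8) + (7/16)·log₂(7/16) + (1/8)·log₂(1/8)]
  = 0.5244 + 0.3750 + 0.5218 + 0.3750
  = 1.7962 bits

I(A;B) = H(A) + H(B) - H(A,B)
  = 1.4186 + 0.8960 - 1.7962
  = 0.5184 bits

min(H(A), H(B)) = min(1.4186, 0.8960) = 0.8960 bits
Since 0.5184 ≤ 0.8960, the bound is satisfied ✓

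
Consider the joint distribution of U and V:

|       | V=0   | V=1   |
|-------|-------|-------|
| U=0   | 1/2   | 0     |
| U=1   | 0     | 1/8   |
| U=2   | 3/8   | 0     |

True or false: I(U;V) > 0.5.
Marginal P(U) (row sums):
  P(U=0) = 1/2 + 0 = 1/2
  P(U=1) = 0 + 1/8 = 1/8
  P(U=2) = 3/8 + 0 = 3/8
Marginal P(V) (column sums):
  P(V=0) = 1/2 + 0 + 3/8 = 7/8
  P(V=1) = 0 + 1/8 + 0 = 1/8

H(U) = -[(1/2)·log₂(1/2) + (1/8)·log₂(1/8) + (3/8)·log₂(3/8)]
  = 0.5000 + 0.3750 + 0.5306
  = 1.4056 bits
H(V) = -[(7/8)·log₂(7/8) + (1/8)·log₂(1/8)]
  = 0.1686 + 0.3750
  = 0.5436 bits
H(U,V) = -[(1/2)·log₂(1/2) + (1/8)·log₂(1/8) + (3/8)·log₂(3/8)]
  = 0.5000 + 0.3750 + 0.5306
  = 1.4056 bits

I(U;V) = H(U) + H(V) - H(U,V)
  = 1.4056 + 0.5436 - 1.4056
  = 0.5436 bits

True. I(U;V) = 0.5436 bits, which is > 0.5 bits.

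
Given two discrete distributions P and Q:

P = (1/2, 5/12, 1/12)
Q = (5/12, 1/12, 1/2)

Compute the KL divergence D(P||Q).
D(P||Q) = Σ P(i) log₂(P(i)/Q(i))
  i=0: (1/2) × log₂((1/2)/(5/12)) = (1/2) × log₂(6/5) = 0.1315
  i=1: (5/12) × log₂((5/12)/(1/12)) = (5/12) × log₂(5) = 0.9675
  i=2: (1/12) × log₂((1/12)/(1/2)) = (1/12) × log₂(1/6) = -0.2154
D(P||Q) = 0.1315 + 0.9675 - 0.2154
  = 0.8836 bits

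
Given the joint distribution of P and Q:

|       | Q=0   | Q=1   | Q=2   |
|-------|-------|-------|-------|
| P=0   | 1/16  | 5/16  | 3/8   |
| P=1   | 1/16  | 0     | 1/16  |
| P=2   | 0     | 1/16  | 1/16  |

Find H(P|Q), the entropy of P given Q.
Marginal P(Q) (column sums):
  P(Q=0) = 1/16 + 1/16 + 0 = 1/8
  P(Q=1) = 5/16 + 0 + 1/16 = 3/8
  P(Q=2) = 3/8 + 1/16 + 1/16 = 1/2

H(P|Q) = -Σ P(P,Q)·log₂ P(P|Q), where P(P|Q) = P(P,Q) / P(Q)
  (cells with P(P,Q) = 0 contribute 0)
  (P=0,Q=0): P(P|Q) = (1/16)/(1/8) = 1/2;  -(1/16)·log₂(1/2) = 0.0625
  (P=0,Q=1): P(P|Q) = (5/16)/(3/8) = 5/6;  -(5/16)·log₂(5/6) = 0.0822
  (P=0,Q=2): P(P|Q) = (3/8)/(1/2) = 3/4;  -(3/8)·log₂(3/4) = 0.1556
  (P=1,Q=0): P(P|Q) = (1/16)/(1/8) = 1/2;  -(1/16)·log₂(1/2) = 0.0625
  (P=1,Q=2): P(P|Q) = (1/16)/(1/2) = 1/8;  -(1/16)·log₂(1/8) = 0.1875
  (P=2,Q=1): P(P|Q) = (1/16)/(3/8) = 1/6;  -(1/16)·log₂(1/6) = 0.1616
  (P=2,Q=2): P(P|Q) = (1/16)/(1/2) = 1/8;  -(1/16)·log₂(1/8) = 0.1875
H(P|Q) = 0.0625 + 0.0822 + 0.1556 + 0.0625 + 0.1875 + 0.1616 + 0.1875
  = 0.8994 bits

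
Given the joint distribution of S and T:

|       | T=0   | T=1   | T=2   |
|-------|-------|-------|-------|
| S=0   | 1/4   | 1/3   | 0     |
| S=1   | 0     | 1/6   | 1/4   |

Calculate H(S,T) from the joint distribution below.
H(S,T) = -Σ P(S,T) log₂ P(S,T), summed over the non-zero cells:
H(S,T) = -[(1/4)·log₂(1/4) + (1/3)·log₂(1/3) + (1/6)·log₂(1/6) + (1/4)·log₂(1/4)]
  = 0.5000 + 0.5283 + 0.4308 + 0.5000
  = 1.9591 bits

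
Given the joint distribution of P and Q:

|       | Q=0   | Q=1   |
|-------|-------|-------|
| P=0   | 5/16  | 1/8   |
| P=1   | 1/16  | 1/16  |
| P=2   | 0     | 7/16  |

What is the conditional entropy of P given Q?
Marginal P(Q) (column sums):
  P(Q=0) = 5/16 + 1/16 + 0 = 3/8
  P(Q=1) = 1/8 + 1/16 + 7/16 = 5/8

H(P|Q) = -Σ P(P,Q)·log₂ P(P|Q), where P(P|Q) = P(P,Q) / P(Q)
  (cells with P(P,Q) = 0 contribute 0)
  (P=0,Q=0): P(P|Q) = (5/16)/(3/8) = 5/6;  -(5/16)·log₂(5/6) = 0.0822
  (P=0,Q=1): P(P|Q) = (1/8)/(5/8) = 1/5;  -(1/8)·log₂(1/5) = 0.2902
  (P=1,Q=0): P(P|Q) = (1/16)/(3/8) = 1/6;  -(1/16)·log₂(1/6) = 0.1616
  (P=1,Q=1): P(P|Q) = (1/16)/(5/8) = 1/10;  -(1/16)·log₂(1/10) = 0.2076
  (P=2,Q=1): P(P|Q) = (7/16)/(5/8) = 7/10;  -(7/16)·log₂(7/10) = 0.2251
H(P|Q) = 0.0822 + 0.2902 + 0.1616 + 0.2076 + 0.2251
  = 0.9667 bits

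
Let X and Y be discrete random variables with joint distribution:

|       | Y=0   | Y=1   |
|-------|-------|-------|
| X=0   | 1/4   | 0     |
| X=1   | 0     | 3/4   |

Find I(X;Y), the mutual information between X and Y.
Marginal P(X) (row sums):
  P(X=0) = 1/4 + 0 = 1/4
  P(X=1) = 0 + 3/4 = 3/4
Marginal P(Y) (column sums):
  P(Y=0) = 1/4 + 0 = 1/4
  P(Y=1) = 0 + 3/4 = 3/4

H(X) = -[(1/4)·log₂(1/4) + (3/4)·log₂(3/4)]
  = 0.5000 + 0.3113
  = 0.8113 bits
H(Y) = -[(1/4)·log₂(1/4) + (3/4)·log₂(3/4)]
  = 0.5000 + 0.3113
  = 0.8113 bits
H(X,Y) = -[(1/4)·log₂(1/4) + (3/4)·log₂(3/4)]
  = 0.5000 + 0.3113
  = 0.8113 bits

I(X;Y) = H(X) + H(Y) - H(X,Y)
  = 0.8113 + 0.8113 - 0.8113
  = 0.8113 bits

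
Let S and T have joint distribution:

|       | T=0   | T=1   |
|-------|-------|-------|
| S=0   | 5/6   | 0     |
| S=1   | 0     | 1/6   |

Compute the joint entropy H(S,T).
H(S,T) = -Σ P(S,T) log₂ P(S,T), summed over the non-zero cells:
H(S,T) = -[(5/6)·log₂(5/6) + (1/6)·log₂(1/6)]
  = 0.2192 + 0.4308
  = 0.6500 bits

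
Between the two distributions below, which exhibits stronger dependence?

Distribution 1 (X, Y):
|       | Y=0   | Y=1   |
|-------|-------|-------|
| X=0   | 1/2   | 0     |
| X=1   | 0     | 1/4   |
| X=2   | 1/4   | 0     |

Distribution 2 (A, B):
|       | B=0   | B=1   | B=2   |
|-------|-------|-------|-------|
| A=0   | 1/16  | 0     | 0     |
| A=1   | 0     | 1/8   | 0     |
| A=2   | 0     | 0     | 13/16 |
Distribution 1 (X, Y):
Marginal P(X) (row sums):
  P(X=0) = 1/2 + 0 = 1/2
  P(X=1) = 0 + 1/4 = 1/4
  P(X=2) = 1/4 + 0 = 1/4
Marginal P(Y) (column sums):
  P(Y=0) = 1/2 + 0 + 1/4 = 3/4
  P(Y=1) = 0 + 1/4 + 0 = 1/4

H(X) = -[(1/2)·log₂(1/2) + (1/4)·log₂(1/4) + (1/4)·log₂(1/4)]
  = 0.5000 + 0.5000 + 0.5000
  = 1.5000 bits
H(Y) = -[(3/4)·log₂(3/4) + (1/4)·log₂(1/4)]
  = 0.3113 + 0.5000
  = 0.8113 bits
H(X,Y) = -[(1/2)·log₂(1/2) + (1/4)·log₂(1/4) + (1/4)·log₂(1/4)]
  = 0.5000 + 0.5000 + 0.5000
  = 1.5000 bits

I(X;Y) = H(X) + H(Y) - H(X,Y)
  = 1.5000 + 0.8113 - 1.5000
  = 0.8113 bits

Distribution 2 (A, B):
Marginal P(A) (row sums):
  P(A=0) = 1/16 + 0 + 0 = 1/16
  P(A=1) = 0 + 1/8 + 0 = 1/8
  P(A=2) = 0 + 0 + 13/16 = 13/16
Marginal P(B) (column sums):
  P(B=0) = 1/16 + 0 + 0 = 1/16
  P(B=1) = 0 + 1/8 + 0 = 1/8
  P(B=2) = 0 + 0 + 13/16 = 13/16

H(A) = -[(1/16)·log₂(1/16) + (1/8)·log₂(1/8) + (13/16)·log₂(13/16)]
  = 0.2500 + 0.3750 + 0.2434
  = 0.8684 bits
H(B) = -[(1/16)·log₂(1/16) + (1/8)·log₂(1/8) + (13/16)·log₂(13/16)]
  = 0.2500 + 0.3750 + 0.2434
  = 0.8684 bits
H(A,B) = -[(1/16)·log₂(1/16) + (1/8)·log₂(1/8) + (13/16)·log₂(13/16)]
  = 0.2500 + 0.3750 + 0.2434
  = 0.8684 bits

I(A;B) = H(A) + H(B) - H(A,B)
  = 0.8684 + 0.8684 - 0.8684
  = 0.8684 bits

I(A;B) = 0.8684 bits > I(X;Y) = 0.8113 bits, so (A, B) has the higher mutual information (stronger dependence).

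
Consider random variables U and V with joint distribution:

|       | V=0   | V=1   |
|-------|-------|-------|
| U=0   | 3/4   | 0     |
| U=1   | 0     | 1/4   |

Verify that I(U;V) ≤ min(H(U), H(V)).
Marginal P(U) (row sums):
  P(U=0) = 3/4 + 0 = 3/4
  P(U=1) = 0 + 1/4 = 1/4
Marginal P(V) (column sums):
  P(V=0) = 3/4 + 0 = 3/4
  P(V=1) = 0 + 1/4 = 1/4

H(U) = -[(3/4)·log₂(3/4) + (1/4)·log₂(1/4)]
  = 0.3113 + 0.5000
  = 0.8113 bits
H(V) = -[(3/4)·log₂(3/4) + (1/4)·log₂(1/4)]
  = 0.3113 + 0.5000
  = 0.8113 bits
H(U,V) = -[(3/4)·log₂(3/4) + (1/4)·log₂(1/4)]
  = 0.3113 + 0.5000
  = 0.8113 bits

I(U;V) = H(U) + H(V) - H(U,V)
  = 0.8113 + 0.8113 - 0.8113
  = 0.8113 bits

min(H(U), H(V)) = min(0.8113, 0.8113) = 0.8113 bits
Since 0.8113 ≤ 0.8113, the bound is satisfied ✓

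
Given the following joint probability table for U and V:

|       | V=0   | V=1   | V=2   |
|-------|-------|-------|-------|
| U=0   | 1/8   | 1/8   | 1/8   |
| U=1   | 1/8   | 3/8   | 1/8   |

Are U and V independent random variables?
Marginal P(U) (row sums):
  P(U=0) = 1/8 + 1/8 + 1/8 = 3/8
  P(U=1) = 1/8 + 3/8 + 1/8 = 5/8
Marginal P(V) (column sums):
  P(V=0) = 1/8 + 1/8 = 1/4
  P(V=1) = 1/8 + 3/8 = 1/2
  P(V=2) = 1/8 + 1/8 = 1/4

U and V are independent iff P(U=i,V=j) = P(U=i)·P(V=j) for every cell.
  P(U=0)·P(V=0) = 3/8 × 1/4 = 3/32, but P(U=0,V=0) = 1/8 ✗

No, U and V are not independent. Quantitatively, I(U;V) > 0:

H(U) = -[(3/8)·log₂(3/8) + (5/8)·log₂(5/8)]
  = 0.5306 + 0.4238
  = 0.9544 bits
H(V) = -[(1/4)·log₂(1/4) + (1/2)·log₂(1/2) + (1/4)·log₂(1/4)]
  = 0.5000 + 0.5000 + 0.5000
  = 1.5000 bits
H(U,V) = -[(1/8)·log₂(1/8) + (1/8)·log₂(1/8) + (1/8)·log₂(1/8) + (1/8)·log₂(1/8) + (3/8)·log₂(3/8) + (1/8)·log₂(1/8)]
  = 0.3750 + 0.3750 + 0.3750 + 0.3750 + 0.5306 + 0.3750
  = 2.4056 bits
I(U;V) = H(U) + H(V) - H(U,V) = 0.9544 + 1.5000 - 2.4056 = 0.0488 bits > 0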